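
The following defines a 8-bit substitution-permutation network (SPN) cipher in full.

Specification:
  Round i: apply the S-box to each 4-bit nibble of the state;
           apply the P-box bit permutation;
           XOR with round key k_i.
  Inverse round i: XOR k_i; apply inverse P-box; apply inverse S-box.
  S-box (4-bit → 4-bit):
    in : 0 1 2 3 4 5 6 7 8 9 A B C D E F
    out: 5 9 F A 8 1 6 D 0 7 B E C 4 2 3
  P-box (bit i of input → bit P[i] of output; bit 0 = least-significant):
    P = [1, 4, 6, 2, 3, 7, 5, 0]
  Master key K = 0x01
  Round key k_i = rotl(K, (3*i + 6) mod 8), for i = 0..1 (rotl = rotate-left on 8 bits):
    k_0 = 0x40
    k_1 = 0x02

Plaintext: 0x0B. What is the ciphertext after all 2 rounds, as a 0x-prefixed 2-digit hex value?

s_0 = plaintext = 0x0B
s_1 = Round(s_0, k_0) = 0x3C
s_2 = Round(s_1, k_1) = 0xC7

0xC7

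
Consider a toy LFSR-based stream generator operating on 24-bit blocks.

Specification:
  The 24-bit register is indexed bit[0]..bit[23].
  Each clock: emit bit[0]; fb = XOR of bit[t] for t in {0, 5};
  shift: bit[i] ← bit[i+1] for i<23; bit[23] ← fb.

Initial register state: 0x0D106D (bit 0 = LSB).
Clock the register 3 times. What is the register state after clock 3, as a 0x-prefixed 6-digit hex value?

0xC1A20D

reg_0 = 0x0D106D
clock 1: out=1, reg = 0x068836
clock 2: out=0, reg = 0x83441B
clock 3: out=1, reg = 0xC1A20D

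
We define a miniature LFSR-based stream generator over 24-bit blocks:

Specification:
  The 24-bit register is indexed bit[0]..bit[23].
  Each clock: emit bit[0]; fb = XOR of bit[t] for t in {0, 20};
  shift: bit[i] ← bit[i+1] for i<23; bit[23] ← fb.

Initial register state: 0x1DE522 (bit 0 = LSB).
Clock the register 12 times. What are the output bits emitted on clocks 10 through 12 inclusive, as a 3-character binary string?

reg_0 = 0x1DE522
clock 1: out=0, reg = 0x8EF291
clock 2: out=1, reg = 0xC77948
clock 3: out=0, reg = 0x63BCA4
clock 4: out=0, reg = 0x31DE52
clock 5: out=0, reg = 0x98EF29
clock 6: out=1, reg = 0x4C7794
clock 7: out=0, reg = 0x263BCA
clock 8: out=0, reg = 0x131DE5
clock 9: out=1, reg = 0x098EF2
clock 10: out=0, reg = 0x04C779
clock 11: out=1, reg = 0x8263BC
clock 12: out=0, reg = 0x4131DE

010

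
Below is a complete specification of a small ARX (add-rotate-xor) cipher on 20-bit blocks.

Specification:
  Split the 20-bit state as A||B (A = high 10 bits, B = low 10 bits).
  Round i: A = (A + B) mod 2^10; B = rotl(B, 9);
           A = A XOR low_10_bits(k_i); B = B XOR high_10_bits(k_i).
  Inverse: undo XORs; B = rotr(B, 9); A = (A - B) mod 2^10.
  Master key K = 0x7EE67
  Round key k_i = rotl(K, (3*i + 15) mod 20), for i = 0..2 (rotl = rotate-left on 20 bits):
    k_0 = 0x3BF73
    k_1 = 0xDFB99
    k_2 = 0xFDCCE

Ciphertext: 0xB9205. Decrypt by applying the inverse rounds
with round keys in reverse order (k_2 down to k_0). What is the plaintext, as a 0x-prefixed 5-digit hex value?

s_0 = ciphertext = 0xB9205
s_1 = InvRound(s_0, k_2) = 0x91BE4
s_2 = InvRound(s_1, k_1) = 0x2AD34
s_3 = InvRound(s_2, k_0) = 0x08BB6

0x08BB6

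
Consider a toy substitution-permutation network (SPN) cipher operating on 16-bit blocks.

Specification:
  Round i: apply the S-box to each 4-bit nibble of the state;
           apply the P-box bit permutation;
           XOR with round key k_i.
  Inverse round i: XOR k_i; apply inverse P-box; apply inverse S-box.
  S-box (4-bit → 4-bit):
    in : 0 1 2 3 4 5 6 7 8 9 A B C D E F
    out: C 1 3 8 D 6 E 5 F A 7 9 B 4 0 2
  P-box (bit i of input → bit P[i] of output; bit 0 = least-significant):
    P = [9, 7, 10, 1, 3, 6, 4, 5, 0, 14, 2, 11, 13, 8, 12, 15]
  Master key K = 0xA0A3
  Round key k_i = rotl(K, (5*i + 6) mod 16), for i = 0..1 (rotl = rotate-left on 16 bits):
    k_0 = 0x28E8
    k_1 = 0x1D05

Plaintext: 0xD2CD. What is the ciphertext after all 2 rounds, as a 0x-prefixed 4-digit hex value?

s_0 = plaintext = 0xD2CD
s_1 = Round(s_0, k_0) = 0x7C81
s_2 = Round(s_1, k_1) = 0x677C

0x677C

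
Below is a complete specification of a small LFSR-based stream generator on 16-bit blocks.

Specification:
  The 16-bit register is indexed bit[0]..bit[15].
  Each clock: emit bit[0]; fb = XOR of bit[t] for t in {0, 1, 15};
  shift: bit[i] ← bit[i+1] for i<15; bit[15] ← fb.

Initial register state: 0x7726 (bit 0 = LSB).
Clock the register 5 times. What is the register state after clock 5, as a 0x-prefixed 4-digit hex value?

0x9BB9

reg_0 = 0x7726
clock 1: out=0, reg = 0xBB93
clock 2: out=1, reg = 0xDDC9
clock 3: out=1, reg = 0x6EE4
clock 4: out=0, reg = 0x3772
clock 5: out=0, reg = 0x9BB9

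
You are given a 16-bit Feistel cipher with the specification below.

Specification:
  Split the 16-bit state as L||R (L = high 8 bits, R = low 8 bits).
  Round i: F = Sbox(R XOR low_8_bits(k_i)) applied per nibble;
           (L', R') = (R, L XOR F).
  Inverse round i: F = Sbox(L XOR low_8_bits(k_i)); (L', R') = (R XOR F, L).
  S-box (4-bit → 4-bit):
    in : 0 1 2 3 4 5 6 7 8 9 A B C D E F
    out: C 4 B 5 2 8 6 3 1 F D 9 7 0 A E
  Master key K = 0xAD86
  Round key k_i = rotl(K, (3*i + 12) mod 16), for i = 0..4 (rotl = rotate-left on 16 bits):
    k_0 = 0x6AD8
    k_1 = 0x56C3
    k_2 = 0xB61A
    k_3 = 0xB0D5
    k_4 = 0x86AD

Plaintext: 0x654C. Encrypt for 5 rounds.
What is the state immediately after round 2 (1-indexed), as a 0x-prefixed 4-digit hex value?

s_0 = plaintext = 0x654C
s_1 = Round(s_0, k_0) = 0x4C97
s_2 = Round(s_1, k_1) = 0x97CE
s_3 = Round(s_2, k_2) = 0xCE95
s_4 = Round(s_3, k_3) = 0x95E2
s_5 = Round(s_4, k_4) = 0xE2BB

0x97CE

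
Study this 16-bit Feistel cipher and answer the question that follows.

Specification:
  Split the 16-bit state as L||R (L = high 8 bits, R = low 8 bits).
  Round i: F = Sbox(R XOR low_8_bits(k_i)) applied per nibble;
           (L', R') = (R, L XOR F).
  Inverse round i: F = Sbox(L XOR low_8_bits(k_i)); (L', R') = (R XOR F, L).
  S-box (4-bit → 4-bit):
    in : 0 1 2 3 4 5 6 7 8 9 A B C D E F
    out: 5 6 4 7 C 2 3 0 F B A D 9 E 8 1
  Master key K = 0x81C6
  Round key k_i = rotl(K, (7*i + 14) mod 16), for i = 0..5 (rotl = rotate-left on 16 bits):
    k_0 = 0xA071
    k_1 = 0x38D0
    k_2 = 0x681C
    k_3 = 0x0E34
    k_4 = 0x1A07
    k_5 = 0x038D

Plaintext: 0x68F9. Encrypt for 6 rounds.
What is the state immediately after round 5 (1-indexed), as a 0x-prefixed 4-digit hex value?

0xBF0A

s_0 = plaintext = 0x68F9
s_1 = Round(s_0, k_0) = 0xF997
s_2 = Round(s_1, k_1) = 0x9739
s_3 = Round(s_2, k_2) = 0x39D5
s_4 = Round(s_3, k_3) = 0xD5BF
s_5 = Round(s_4, k_4) = 0xBF0A
s_6 = Round(s_5, k_5) = 0x0A4F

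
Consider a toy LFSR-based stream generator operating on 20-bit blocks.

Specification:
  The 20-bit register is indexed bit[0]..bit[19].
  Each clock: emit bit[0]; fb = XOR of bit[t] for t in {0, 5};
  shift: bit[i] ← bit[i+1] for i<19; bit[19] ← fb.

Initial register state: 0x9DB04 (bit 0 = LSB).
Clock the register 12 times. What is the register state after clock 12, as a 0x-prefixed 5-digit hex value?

reg_0 = 0x9DB04
clock 1: out=0, reg = 0x4ED82
clock 2: out=0, reg = 0x276C1
clock 3: out=1, reg = 0x93B60
clock 4: out=0, reg = 0xC9DB0
clock 5: out=0, reg = 0xE4ED8
clock 6: out=0, reg = 0x7276C
clock 7: out=0, reg = 0xB93B6
clock 8: out=0, reg = 0xDC9DB
clock 9: out=1, reg = 0xEE4ED
clock 10: out=1, reg = 0x77276
clock 11: out=0, reg = 0xBB93B
clock 12: out=1, reg = 0x5DC9D

0x5DC9D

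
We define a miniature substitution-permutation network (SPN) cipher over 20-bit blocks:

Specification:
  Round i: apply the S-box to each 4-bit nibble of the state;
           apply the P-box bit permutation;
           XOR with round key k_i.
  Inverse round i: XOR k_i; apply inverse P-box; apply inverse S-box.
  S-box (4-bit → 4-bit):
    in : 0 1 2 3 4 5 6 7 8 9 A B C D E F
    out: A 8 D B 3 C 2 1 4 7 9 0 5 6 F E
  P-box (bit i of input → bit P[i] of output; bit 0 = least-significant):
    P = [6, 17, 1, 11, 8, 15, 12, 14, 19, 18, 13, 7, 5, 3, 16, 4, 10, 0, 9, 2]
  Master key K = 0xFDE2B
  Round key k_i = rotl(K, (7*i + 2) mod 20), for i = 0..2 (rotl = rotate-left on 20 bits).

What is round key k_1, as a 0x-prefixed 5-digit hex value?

0xC57FB

K = 0xFDE2B
k_0 = rotl(K, (7*0+2) mod 20) = rotl(K, 2) = 0xF78AF
k_1 = rotl(K, (7*1+2) mod 20) = rotl(K, 9) = 0xC57FB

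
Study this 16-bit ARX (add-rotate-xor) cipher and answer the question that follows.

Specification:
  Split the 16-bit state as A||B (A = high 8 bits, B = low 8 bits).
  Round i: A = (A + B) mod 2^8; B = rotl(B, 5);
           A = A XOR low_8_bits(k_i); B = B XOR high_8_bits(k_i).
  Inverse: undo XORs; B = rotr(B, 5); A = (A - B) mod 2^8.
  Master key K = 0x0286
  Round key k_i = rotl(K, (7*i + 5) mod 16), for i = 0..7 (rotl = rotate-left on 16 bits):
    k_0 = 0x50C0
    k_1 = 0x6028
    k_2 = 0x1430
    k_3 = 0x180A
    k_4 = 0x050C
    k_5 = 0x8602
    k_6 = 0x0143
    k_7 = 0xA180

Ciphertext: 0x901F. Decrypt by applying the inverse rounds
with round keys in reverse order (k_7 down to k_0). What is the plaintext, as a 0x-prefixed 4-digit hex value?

0xE835

s_0 = ciphertext = 0x901F
s_1 = InvRound(s_0, k_7) = 0x1BF5
s_2 = InvRound(s_1, k_6) = 0xB1A7
s_3 = InvRound(s_2, k_5) = 0xAA09
s_4 = InvRound(s_3, k_4) = 0x4660
s_5 = InvRound(s_4, k_3) = 0x89C3
s_6 = InvRound(s_5, k_2) = 0xFBBE
s_7 = InvRound(s_6, k_1) = 0xDDF6
s_8 = InvRound(s_7, k_0) = 0xE835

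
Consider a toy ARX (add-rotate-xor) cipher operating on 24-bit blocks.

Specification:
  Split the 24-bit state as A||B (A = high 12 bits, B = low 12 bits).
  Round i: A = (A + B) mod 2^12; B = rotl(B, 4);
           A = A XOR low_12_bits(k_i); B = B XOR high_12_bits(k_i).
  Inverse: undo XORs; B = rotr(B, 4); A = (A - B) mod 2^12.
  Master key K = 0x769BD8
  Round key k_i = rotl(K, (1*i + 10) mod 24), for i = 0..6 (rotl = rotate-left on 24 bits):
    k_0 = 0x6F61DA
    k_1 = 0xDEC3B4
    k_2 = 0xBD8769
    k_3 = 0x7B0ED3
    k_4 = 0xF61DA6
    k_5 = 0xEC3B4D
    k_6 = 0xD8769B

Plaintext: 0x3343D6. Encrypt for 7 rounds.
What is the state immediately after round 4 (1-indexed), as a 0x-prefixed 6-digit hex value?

s_0 = plaintext = 0x3343D6
s_1 = Round(s_0, k_0) = 0x6D0B95
s_2 = Round(s_1, k_1) = 0x1D14B7
s_3 = Round(s_2, k_2) = 0x1E10AC
s_4 = Round(s_3, k_3) = 0xC5ED70
s_5 = Round(s_4, k_4) = 0x46886C
s_6 = Round(s_5, k_5) = 0x79980B
s_7 = Round(s_6, k_6) = 0x93FD3F

0xC5ED70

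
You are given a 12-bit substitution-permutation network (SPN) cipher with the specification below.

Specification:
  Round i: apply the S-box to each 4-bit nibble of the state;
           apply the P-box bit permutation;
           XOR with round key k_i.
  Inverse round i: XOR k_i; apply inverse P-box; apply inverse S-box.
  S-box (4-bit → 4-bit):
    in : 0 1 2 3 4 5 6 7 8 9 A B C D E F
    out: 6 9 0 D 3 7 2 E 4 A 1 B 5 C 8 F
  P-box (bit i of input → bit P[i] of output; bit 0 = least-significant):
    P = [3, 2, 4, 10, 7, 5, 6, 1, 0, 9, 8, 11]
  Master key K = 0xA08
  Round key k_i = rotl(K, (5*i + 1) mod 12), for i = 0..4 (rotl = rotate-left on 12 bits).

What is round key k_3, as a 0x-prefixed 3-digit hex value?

0x08A

K = 0xA08
k_0 = rotl(K, (5*0+1) mod 12) = rotl(K, 1) = 0x411
k_1 = rotl(K, (5*1+1) mod 12) = rotl(K, 6) = 0x228
k_2 = rotl(K, (5*2+1) mod 12) = rotl(K, 11) = 0x504
k_3 = rotl(K, (5*3+1) mod 12) = rotl(K, 4) = 0x08A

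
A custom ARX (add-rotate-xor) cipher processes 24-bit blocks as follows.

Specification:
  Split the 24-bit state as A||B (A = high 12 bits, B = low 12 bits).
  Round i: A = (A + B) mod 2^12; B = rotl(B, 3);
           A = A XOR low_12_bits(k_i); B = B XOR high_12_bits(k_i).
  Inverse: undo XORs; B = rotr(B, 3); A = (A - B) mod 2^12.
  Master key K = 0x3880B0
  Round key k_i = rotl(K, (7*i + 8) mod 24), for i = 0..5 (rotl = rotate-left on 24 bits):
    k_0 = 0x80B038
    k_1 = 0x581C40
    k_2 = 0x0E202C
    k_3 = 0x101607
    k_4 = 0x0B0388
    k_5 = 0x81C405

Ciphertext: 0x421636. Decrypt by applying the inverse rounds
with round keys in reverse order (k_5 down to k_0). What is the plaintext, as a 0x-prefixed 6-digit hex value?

s_0 = ciphertext = 0x421636
s_1 = InvRound(s_0, k_5) = 0xA5F5C5
s_2 = InvRound(s_1, k_4) = 0xF29AAE
s_3 = InvRound(s_2, k_3) = 0x9B9F75
s_4 = InvRound(s_3, k_2) = 0x9A3FF2
s_5 = InvRound(s_4, k_1) = 0xE9574E
s_6 = InvRound(s_5, k_0) = 0x2C5BE8

0x2C5BE8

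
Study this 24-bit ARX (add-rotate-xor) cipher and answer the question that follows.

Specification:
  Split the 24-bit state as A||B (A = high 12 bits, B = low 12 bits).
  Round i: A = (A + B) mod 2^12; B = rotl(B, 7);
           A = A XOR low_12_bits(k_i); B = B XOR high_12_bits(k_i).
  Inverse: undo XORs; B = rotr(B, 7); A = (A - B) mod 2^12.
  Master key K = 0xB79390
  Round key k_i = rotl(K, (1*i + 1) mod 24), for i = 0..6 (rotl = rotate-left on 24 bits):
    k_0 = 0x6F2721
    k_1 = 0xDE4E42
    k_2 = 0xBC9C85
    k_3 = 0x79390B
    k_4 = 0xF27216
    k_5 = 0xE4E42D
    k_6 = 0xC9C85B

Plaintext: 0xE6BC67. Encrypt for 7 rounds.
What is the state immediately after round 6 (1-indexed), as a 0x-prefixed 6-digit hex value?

s_0 = plaintext = 0xE6BC67
s_1 = Round(s_0, k_0) = 0xDF3511
s_2 = Round(s_1, k_1) = 0xD4654C
s_3 = Round(s_2, k_2) = 0xE17DE3
s_4 = Round(s_3, k_3) = 0x2F167C
s_5 = Round(s_4, k_4) = 0xB7B114
s_6 = Round(s_5, k_5) = 0x8A2446
s_7 = Round(s_6, k_6) = 0x4B3FBE

0x8A2446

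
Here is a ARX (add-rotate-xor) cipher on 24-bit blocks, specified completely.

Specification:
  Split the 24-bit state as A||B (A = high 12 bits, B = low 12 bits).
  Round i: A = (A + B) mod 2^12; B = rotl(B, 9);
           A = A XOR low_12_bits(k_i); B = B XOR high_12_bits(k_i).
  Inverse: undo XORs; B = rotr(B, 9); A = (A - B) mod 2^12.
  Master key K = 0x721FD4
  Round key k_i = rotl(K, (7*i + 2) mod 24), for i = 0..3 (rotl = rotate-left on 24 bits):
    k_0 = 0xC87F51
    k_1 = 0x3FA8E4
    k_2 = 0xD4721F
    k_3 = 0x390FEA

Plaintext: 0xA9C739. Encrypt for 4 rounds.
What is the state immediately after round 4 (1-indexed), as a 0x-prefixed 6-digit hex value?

s_0 = plaintext = 0xA9C739
s_1 = Round(s_0, k_0) = 0xE84E60
s_2 = Round(s_1, k_1) = 0x400236
s_3 = Round(s_2, k_2) = 0x429101
s_4 = Round(s_3, k_3) = 0xAC01B0

0xAC01B0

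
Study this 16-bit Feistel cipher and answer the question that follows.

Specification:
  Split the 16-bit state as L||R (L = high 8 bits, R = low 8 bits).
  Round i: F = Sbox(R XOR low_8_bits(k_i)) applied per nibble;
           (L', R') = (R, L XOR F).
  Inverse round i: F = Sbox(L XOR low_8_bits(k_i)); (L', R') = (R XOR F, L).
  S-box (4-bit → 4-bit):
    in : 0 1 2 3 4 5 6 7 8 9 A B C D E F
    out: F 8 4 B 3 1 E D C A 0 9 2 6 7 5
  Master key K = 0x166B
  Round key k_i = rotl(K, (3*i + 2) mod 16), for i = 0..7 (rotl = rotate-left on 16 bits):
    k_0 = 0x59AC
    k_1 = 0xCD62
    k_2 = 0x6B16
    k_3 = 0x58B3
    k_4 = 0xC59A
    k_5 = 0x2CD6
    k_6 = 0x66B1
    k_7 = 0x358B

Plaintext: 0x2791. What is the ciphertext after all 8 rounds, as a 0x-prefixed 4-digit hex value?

s_0 = plaintext = 0x2791
s_1 = Round(s_0, k_0) = 0x9191
s_2 = Round(s_1, k_1) = 0x91CA
s_3 = Round(s_2, k_2) = 0xCAF3
s_4 = Round(s_3, k_3) = 0xF3F5
s_5 = Round(s_4, k_4) = 0xF516
s_6 = Round(s_5, k_5) = 0x16DA
s_7 = Round(s_6, k_6) = 0xDAFF
s_8 = Round(s_7, k_7) = 0xFF09

0xFF09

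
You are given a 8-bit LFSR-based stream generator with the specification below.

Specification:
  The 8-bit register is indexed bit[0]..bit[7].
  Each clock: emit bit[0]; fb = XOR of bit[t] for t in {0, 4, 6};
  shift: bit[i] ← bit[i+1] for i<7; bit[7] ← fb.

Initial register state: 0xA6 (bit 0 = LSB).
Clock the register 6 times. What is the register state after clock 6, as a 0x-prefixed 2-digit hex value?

0x5A

reg_0 = 0xA6
clock 1: out=0, reg = 0x53
clock 2: out=1, reg = 0xA9
clock 3: out=1, reg = 0xD4
clock 4: out=0, reg = 0x6A
clock 5: out=0, reg = 0xB5
clock 6: out=1, reg = 0x5A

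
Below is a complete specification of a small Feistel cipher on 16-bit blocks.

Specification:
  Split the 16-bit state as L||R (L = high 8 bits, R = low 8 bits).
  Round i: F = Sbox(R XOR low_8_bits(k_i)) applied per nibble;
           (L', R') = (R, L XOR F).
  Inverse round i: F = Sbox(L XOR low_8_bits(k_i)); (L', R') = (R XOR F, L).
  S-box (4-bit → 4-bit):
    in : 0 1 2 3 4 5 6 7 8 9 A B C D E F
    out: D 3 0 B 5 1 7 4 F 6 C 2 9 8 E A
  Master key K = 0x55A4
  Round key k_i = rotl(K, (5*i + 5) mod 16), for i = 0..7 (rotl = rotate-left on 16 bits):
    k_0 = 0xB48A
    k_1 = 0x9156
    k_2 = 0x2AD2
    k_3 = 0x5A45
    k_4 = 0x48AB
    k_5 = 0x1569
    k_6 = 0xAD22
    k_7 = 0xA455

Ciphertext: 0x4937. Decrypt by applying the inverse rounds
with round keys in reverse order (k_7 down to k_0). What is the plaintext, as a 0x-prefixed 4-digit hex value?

s_0 = ciphertext = 0x4937
s_1 = InvRound(s_0, k_7) = 0x0E49
s_2 = InvRound(s_1, k_6) = 0x400E
s_3 = InvRound(s_2, k_5) = 0x0840
s_4 = InvRound(s_3, k_4) = 0x8B08
s_5 = InvRound(s_4, k_3) = 0x968B
s_6 = InvRound(s_5, k_2) = 0xDE96
s_7 = InvRound(s_6, k_1) = 0x69DE
s_8 = InvRound(s_7, k_0) = 0x3569

0x3569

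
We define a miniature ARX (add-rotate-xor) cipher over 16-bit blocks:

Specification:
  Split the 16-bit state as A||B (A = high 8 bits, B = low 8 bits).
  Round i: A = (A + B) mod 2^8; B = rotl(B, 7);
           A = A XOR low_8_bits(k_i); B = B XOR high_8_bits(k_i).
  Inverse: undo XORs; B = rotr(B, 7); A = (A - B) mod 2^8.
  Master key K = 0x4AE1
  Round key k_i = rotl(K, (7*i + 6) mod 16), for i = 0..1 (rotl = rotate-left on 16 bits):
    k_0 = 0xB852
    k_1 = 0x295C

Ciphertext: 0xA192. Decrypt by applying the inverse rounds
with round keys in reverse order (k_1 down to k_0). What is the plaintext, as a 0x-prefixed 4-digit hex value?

s_0 = ciphertext = 0xA192
s_1 = InvRound(s_0, k_1) = 0x8677
s_2 = InvRound(s_1, k_0) = 0x359F

0x359F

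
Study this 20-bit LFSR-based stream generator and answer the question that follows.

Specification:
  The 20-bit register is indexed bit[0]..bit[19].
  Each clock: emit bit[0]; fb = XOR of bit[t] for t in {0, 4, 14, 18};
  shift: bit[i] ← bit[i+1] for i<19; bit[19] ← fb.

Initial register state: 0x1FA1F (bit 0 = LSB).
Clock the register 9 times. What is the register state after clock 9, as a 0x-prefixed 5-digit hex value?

reg_0 = 0x1FA1F
clock 1: out=1, reg = 0x8FD0F
clock 2: out=1, reg = 0x47E87
clock 3: out=1, reg = 0xA3F43
clock 4: out=1, reg = 0xD1FA1
clock 5: out=1, reg = 0x68FD0
clock 6: out=0, reg = 0x347E8
clock 7: out=0, reg = 0x9A3F4
clock 8: out=0, reg = 0xCD1FA
clock 9: out=0, reg = 0xE68FD

0xE68FD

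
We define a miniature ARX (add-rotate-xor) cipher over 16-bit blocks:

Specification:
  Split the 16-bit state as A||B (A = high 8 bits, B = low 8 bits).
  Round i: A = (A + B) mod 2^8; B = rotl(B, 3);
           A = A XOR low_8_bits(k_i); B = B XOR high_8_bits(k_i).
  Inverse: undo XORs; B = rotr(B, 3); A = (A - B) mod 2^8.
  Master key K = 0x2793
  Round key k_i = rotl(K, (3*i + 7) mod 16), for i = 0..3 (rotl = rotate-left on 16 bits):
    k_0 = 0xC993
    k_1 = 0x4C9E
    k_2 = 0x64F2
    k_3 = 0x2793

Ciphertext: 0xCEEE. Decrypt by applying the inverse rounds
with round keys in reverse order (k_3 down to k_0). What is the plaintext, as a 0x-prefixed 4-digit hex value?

s_0 = ciphertext = 0xCEEE
s_1 = InvRound(s_0, k_3) = 0x2439
s_2 = InvRound(s_1, k_2) = 0x2BAB
s_3 = InvRound(s_2, k_1) = 0xB9FC
s_4 = InvRound(s_3, k_0) = 0x84A6

0x84A6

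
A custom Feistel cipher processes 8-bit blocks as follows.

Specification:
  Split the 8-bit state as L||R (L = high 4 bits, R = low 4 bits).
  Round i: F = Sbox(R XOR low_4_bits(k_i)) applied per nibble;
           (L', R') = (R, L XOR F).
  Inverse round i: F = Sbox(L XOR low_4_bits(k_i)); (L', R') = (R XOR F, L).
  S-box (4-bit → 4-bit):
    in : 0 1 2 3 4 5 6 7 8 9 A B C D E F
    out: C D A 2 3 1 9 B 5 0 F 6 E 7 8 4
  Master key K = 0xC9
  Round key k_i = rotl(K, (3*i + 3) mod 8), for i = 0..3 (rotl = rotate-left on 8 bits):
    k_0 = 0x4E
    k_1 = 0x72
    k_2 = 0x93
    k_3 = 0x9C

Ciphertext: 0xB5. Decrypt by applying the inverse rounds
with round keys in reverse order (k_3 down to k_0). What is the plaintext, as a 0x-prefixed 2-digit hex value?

s_0 = ciphertext = 0xB5
s_1 = InvRound(s_0, k_3) = 0xEB
s_2 = InvRound(s_1, k_2) = 0xCE
s_3 = InvRound(s_2, k_1) = 0x6C
s_4 = InvRound(s_3, k_0) = 0x96

0x96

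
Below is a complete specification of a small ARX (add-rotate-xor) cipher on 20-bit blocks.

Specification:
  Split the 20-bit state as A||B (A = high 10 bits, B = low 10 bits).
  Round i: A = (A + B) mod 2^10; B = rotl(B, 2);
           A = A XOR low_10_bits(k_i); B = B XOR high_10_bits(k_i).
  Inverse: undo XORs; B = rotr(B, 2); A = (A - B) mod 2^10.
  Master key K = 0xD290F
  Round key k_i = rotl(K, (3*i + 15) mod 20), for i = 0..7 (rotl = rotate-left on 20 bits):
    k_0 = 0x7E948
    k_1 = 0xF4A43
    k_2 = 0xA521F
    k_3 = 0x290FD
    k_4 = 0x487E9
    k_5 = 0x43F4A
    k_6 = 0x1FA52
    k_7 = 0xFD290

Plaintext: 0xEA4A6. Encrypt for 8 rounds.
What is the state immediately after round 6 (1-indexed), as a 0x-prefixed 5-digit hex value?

0x78F77

s_0 = plaintext = 0xEA4A6
s_1 = Round(s_0, k_0) = 0x41F62
s_2 = Round(s_1, k_1) = 0x8AA59
s_3 = Round(s_2, k_2) = 0xA73F2
s_4 = Round(s_3, k_3) = 0x9CF6F
s_5 = Round(s_4, k_4) = 0x82C9E
s_6 = Round(s_5, k_5) = 0x78F77
s_7 = Round(s_6, k_6) = 0xC21A1
s_8 = Round(s_7, k_7) = 0x8E571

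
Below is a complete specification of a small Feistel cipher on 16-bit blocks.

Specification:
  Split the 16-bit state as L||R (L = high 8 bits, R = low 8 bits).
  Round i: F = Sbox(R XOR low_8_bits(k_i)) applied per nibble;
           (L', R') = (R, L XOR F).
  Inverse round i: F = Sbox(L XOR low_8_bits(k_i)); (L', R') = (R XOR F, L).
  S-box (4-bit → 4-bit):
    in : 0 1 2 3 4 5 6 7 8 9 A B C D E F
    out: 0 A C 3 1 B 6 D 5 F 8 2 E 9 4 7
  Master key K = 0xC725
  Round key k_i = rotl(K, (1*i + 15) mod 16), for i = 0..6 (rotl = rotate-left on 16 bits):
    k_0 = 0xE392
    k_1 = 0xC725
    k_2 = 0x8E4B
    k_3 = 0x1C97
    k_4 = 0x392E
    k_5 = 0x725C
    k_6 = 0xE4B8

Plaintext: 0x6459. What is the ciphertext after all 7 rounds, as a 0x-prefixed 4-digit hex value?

s_0 = plaintext = 0x6459
s_1 = Round(s_0, k_0) = 0x5986
s_2 = Round(s_1, k_1) = 0x86DA
s_3 = Round(s_2, k_2) = 0xDA7C
s_4 = Round(s_3, k_3) = 0x7C98
s_5 = Round(s_4, k_4) = 0x985A
s_6 = Round(s_5, k_5) = 0x5A9E
s_7 = Round(s_6, k_6) = 0x9E9C

0x9E9C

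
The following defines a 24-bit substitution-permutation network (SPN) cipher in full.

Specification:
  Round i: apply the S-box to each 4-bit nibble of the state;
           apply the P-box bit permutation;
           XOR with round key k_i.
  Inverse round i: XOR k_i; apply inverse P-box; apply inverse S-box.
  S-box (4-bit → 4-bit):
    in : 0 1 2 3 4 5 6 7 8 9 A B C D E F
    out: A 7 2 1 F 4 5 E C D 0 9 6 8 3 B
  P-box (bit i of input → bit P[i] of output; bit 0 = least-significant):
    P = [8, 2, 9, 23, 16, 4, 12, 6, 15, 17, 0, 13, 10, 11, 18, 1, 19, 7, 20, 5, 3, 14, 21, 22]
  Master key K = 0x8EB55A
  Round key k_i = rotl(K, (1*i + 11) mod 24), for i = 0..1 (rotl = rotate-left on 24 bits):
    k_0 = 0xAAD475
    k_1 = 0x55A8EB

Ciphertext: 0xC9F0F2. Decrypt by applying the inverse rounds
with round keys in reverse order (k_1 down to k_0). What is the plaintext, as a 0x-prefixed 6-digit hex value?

0xBF5AC3

s_0 = ciphertext = 0xC9F0F2
s_1 = InvRound(s_0, k_1) = 0xE6C5CD
s_2 = InvRound(s_1, k_0) = 0xBF5AC3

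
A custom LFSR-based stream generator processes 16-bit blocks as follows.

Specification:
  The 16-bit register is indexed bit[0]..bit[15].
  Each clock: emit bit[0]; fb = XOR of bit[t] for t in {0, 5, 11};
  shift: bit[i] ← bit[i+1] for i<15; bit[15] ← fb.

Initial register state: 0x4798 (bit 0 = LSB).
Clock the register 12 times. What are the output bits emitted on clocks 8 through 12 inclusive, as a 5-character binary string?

reg_0 = 0x4798
clock 1: out=0, reg = 0x23CC
clock 2: out=0, reg = 0x11E6
clock 3: out=0, reg = 0x88F3
clock 4: out=1, reg = 0xC479
clock 5: out=1, reg = 0x623C
clock 6: out=0, reg = 0xB11E
clock 7: out=0, reg = 0x588F
clock 8: out=1, reg = 0x2C47
clock 9: out=1, reg = 0x1623
clock 10: out=1, reg = 0x0B11
clock 11: out=1, reg = 0x0588
clock 12: out=0, reg = 0x02C4

11110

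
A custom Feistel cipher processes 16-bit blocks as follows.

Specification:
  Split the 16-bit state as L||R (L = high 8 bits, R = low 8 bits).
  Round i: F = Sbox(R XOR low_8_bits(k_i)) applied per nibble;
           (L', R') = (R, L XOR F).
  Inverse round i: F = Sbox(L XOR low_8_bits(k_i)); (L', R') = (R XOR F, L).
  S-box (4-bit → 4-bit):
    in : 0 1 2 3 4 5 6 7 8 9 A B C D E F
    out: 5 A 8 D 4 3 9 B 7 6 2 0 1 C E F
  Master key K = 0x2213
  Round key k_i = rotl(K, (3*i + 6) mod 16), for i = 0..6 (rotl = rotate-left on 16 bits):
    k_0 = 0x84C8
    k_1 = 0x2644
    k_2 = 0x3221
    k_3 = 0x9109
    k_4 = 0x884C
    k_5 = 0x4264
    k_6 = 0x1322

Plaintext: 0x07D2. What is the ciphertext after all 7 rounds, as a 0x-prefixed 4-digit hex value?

s_0 = plaintext = 0x07D2
s_1 = Round(s_0, k_0) = 0xD2A5
s_2 = Round(s_1, k_1) = 0xA538
s_3 = Round(s_2, k_2) = 0x3803
s_4 = Round(s_3, k_3) = 0x036A
s_5 = Round(s_4, k_4) = 0x6A8A
s_6 = Round(s_5, k_5) = 0x8A84
s_7 = Round(s_6, k_6) = 0x84A3

0x84A3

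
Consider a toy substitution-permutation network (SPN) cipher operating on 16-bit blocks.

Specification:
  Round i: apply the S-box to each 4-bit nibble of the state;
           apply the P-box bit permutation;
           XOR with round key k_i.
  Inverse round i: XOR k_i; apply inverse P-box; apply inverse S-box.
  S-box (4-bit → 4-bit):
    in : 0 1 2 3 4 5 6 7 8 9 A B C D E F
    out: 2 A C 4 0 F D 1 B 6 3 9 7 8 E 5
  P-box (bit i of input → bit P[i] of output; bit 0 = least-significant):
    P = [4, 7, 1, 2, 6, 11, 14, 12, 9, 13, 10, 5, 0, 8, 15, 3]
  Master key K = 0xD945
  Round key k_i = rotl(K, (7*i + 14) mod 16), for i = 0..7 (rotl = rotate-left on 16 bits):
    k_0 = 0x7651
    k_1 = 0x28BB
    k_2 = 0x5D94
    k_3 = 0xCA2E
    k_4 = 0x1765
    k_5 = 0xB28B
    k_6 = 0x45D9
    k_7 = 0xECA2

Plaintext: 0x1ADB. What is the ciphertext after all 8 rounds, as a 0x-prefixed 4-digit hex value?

0x275B

s_0 = plaintext = 0x1ADB
s_1 = Round(s_0, k_0) = 0x454D
s_2 = Round(s_1, k_1) = 0x0E9F
s_3 = Round(s_2, k_2) = 0x30A6
s_4 = Round(s_3, k_3) = 0x6278
s_5 = Round(s_4, k_4) = 0x9398
s_6 = Round(s_5, k_5) = 0x7F1F
s_7 = Round(s_6, k_6) = 0x5BCA
s_8 = Round(s_7, k_7) = 0x275B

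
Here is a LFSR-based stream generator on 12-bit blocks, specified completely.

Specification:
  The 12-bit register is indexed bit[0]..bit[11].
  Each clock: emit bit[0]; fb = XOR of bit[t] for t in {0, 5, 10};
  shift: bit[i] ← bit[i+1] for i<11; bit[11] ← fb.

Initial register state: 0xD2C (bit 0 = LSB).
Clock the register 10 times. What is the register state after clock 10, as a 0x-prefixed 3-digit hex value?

0x2FB

reg_0 = 0xD2C
clock 1: out=0, reg = 0x696
clock 2: out=0, reg = 0xB4B
clock 3: out=1, reg = 0xDA5
clock 4: out=1, reg = 0xED2
clock 5: out=0, reg = 0xF69
clock 6: out=1, reg = 0xFB4
clock 7: out=0, reg = 0x7DA
clock 8: out=0, reg = 0xBED
clock 9: out=1, reg = 0x5F6
clock 10: out=0, reg = 0x2FB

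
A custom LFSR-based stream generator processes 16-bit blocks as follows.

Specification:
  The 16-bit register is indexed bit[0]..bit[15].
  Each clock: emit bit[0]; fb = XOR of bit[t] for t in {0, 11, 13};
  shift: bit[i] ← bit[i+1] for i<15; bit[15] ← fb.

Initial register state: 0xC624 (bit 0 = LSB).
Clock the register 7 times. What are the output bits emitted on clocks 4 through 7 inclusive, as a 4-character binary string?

reg_0 = 0xC624
clock 1: out=0, reg = 0x6312
clock 2: out=0, reg = 0xB189
clock 3: out=1, reg = 0x58C4
clock 4: out=0, reg = 0xAC62
clock 5: out=0, reg = 0x5631
clock 6: out=1, reg = 0xAB18
clock 7: out=0, reg = 0x558C

0010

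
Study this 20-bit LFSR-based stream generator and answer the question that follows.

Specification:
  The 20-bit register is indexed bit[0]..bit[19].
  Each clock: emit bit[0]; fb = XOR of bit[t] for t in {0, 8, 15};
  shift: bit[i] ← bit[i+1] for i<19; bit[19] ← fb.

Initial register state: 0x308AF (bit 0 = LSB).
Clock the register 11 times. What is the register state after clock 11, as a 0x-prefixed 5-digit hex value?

0x70261

reg_0 = 0x308AF
clock 1: out=1, reg = 0x98457
clock 2: out=1, reg = 0x4C22B
clock 3: out=1, reg = 0x26115
clock 4: out=1, reg = 0x1308A
clock 5: out=0, reg = 0x09845
clock 6: out=1, reg = 0x04C22
clock 7: out=0, reg = 0x02611
clock 8: out=1, reg = 0x81308
clock 9: out=0, reg = 0xC0984
clock 10: out=0, reg = 0xE04C2
clock 11: out=0, reg = 0x70261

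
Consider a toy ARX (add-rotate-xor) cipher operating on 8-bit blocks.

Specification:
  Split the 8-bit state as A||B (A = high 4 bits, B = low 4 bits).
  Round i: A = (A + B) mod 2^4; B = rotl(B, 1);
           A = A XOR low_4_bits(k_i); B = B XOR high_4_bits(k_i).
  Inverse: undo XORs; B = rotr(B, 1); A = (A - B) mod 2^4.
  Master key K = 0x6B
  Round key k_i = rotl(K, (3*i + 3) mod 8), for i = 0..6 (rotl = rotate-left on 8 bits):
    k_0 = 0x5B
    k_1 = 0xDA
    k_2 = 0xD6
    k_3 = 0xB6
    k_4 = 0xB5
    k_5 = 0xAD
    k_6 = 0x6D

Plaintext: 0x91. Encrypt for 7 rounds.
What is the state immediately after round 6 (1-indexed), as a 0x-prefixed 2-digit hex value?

s_0 = plaintext = 0x91
s_1 = Round(s_0, k_0) = 0x17
s_2 = Round(s_1, k_1) = 0x23
s_3 = Round(s_2, k_2) = 0x3B
s_4 = Round(s_3, k_3) = 0x8C
s_5 = Round(s_4, k_4) = 0x12
s_6 = Round(s_5, k_5) = 0xEE
s_7 = Round(s_6, k_6) = 0x1B

0xEE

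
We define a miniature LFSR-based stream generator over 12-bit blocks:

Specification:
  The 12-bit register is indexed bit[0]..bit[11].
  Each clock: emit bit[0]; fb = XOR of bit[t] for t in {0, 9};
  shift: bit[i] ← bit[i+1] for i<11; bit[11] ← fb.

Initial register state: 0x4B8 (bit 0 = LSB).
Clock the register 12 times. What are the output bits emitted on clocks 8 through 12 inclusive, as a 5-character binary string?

reg_0 = 0x4B8
clock 1: out=0, reg = 0x25C
clock 2: out=0, reg = 0x92E
clock 3: out=0, reg = 0x497
clock 4: out=1, reg = 0xA4B
clock 5: out=1, reg = 0x525
clock 6: out=1, reg = 0xA92
clock 7: out=0, reg = 0xD49
clock 8: out=1, reg = 0xEA4
clock 9: out=0, reg = 0xF52
clock 10: out=0, reg = 0xFA9
clock 11: out=1, reg = 0x7D4
clock 12: out=0, reg = 0xBEA

10010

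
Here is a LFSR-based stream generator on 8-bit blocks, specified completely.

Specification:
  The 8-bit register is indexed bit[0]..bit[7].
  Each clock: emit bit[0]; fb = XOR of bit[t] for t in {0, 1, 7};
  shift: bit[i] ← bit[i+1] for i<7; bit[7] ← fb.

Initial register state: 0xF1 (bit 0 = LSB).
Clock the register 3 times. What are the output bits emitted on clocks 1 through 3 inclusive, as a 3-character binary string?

100

reg_0 = 0xF1
clock 1: out=1, reg = 0x78
clock 2: out=0, reg = 0x3C
clock 3: out=0, reg = 0x1E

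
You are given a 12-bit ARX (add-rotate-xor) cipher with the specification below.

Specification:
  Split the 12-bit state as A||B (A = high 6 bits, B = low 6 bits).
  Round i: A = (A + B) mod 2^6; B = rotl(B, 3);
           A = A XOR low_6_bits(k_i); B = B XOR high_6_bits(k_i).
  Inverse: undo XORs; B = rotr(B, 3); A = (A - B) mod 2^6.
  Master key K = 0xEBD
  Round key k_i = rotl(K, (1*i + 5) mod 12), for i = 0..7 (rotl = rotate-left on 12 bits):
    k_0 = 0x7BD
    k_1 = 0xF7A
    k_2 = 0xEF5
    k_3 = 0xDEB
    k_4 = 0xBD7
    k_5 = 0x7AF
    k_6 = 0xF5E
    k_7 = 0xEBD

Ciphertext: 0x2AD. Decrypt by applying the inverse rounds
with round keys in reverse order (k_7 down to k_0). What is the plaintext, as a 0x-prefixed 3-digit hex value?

s_0 = ciphertext = 0x2AD
s_1 = InvRound(s_0, k_7) = 0xF7A
s_2 = InvRound(s_1, k_6) = 0xAF8
s_3 = InvRound(s_2, k_5) = 0x434
s_4 = InvRound(s_3, k_4) = 0xB1B
s_5 = InvRound(s_4, k_3) = 0x8A5
s_6 = InvRound(s_5, k_2) = 0x933
s_7 = InvRound(s_6, k_1) = 0xB71
s_8 = InvRound(s_7, k_0) = 0x4FD

0x4FD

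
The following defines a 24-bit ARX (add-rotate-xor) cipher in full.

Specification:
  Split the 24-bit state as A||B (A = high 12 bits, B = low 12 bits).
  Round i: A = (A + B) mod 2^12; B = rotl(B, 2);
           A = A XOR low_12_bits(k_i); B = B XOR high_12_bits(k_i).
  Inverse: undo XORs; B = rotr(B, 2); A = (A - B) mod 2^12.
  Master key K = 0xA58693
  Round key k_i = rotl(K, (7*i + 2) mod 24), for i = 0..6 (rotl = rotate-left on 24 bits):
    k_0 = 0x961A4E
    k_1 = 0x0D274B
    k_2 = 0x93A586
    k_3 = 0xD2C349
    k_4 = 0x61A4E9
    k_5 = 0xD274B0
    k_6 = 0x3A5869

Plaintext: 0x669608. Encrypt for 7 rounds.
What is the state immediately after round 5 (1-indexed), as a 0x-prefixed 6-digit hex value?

s_0 = plaintext = 0x669608
s_1 = Round(s_0, k_0) = 0x63F140
s_2 = Round(s_1, k_1) = 0x0345D2
s_3 = Round(s_2, k_2) = 0x380E73
s_4 = Round(s_3, k_3) = 0x2BA4E3
s_5 = Round(s_4, k_4) = 0x374597
s_6 = Round(s_5, k_5) = 0xDBBB7A
s_7 = Round(s_6, k_6) = 0x15CE4F

0x374597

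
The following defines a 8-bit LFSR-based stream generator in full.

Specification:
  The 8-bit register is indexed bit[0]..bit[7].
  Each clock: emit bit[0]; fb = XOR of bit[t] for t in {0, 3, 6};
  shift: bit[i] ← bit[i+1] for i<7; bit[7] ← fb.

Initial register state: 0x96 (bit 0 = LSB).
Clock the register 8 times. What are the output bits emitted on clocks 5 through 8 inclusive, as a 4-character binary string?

reg_0 = 0x96
clock 1: out=0, reg = 0x4B
clock 2: out=1, reg = 0xA5
clock 3: out=1, reg = 0xD2
clock 4: out=0, reg = 0xE9
clock 5: out=1, reg = 0xF4
clock 6: out=0, reg = 0xFA
clock 7: out=0, reg = 0x7D
clock 8: out=1, reg = 0xBE

1001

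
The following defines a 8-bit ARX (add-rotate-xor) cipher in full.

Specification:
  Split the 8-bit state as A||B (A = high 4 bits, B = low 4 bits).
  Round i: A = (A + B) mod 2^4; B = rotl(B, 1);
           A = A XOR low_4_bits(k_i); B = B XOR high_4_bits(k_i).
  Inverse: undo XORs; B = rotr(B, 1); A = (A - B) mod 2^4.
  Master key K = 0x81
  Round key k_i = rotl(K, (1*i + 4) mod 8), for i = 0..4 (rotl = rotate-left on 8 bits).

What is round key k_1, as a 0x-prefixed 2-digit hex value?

K = 0x81
k_0 = rotl(K, (1*0+4) mod 8) = rotl(K, 4) = 0x18
k_1 = rotl(K, (1*1+4) mod 8) = rotl(K, 5) = 0x30

0x30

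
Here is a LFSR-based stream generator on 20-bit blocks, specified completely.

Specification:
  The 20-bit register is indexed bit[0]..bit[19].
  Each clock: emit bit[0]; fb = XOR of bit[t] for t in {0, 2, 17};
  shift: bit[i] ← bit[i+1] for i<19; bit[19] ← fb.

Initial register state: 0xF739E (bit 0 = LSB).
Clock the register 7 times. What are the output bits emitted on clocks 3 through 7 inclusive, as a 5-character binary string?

reg_0 = 0xF739E
clock 1: out=0, reg = 0x7B9CF
clock 2: out=1, reg = 0xBDCE7
clock 3: out=1, reg = 0xDEE73
clock 4: out=1, reg = 0xEF739
clock 5: out=1, reg = 0x77B9C
clock 6: out=0, reg = 0x3BDCE
clock 7: out=0, reg = 0x1DEE7

11100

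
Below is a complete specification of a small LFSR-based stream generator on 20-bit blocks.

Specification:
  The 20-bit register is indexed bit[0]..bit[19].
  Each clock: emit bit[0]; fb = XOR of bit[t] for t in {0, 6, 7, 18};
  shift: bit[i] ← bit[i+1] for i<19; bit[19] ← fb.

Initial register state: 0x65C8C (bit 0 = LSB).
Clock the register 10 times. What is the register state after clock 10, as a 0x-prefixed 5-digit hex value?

0xEF997

reg_0 = 0x65C8C
clock 1: out=0, reg = 0x32E46
clock 2: out=0, reg = 0x99723
clock 3: out=1, reg = 0xCCB91
clock 4: out=1, reg = 0xE65C8
clock 5: out=0, reg = 0xF32E4
clock 6: out=0, reg = 0xF9972
clock 7: out=0, reg = 0x7CCB9
clock 8: out=1, reg = 0xBE65C
clock 9: out=0, reg = 0xDF32E
clock 10: out=0, reg = 0xEF997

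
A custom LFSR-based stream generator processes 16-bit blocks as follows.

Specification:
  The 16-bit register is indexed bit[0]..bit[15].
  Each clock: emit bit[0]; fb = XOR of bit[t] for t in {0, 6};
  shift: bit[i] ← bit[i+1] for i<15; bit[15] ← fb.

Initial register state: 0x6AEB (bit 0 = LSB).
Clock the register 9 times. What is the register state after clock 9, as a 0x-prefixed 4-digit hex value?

0xA035

reg_0 = 0x6AEB
clock 1: out=1, reg = 0x3575
clock 2: out=1, reg = 0x1ABA
clock 3: out=0, reg = 0x0D5D
clock 4: out=1, reg = 0x06AE
clock 5: out=0, reg = 0x0357
clock 6: out=1, reg = 0x01AB
clock 7: out=1, reg = 0x80D5
clock 8: out=1, reg = 0x406A
clock 9: out=0, reg = 0xA035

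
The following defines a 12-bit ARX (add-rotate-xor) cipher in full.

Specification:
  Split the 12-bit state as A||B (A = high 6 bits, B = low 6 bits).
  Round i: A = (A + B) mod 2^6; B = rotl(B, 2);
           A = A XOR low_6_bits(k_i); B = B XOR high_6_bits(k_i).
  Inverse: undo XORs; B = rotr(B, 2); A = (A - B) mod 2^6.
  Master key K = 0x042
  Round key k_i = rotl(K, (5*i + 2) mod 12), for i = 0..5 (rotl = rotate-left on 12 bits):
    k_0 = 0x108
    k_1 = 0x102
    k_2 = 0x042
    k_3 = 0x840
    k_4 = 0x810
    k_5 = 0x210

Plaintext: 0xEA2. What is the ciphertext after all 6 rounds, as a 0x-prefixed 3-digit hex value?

0x920

s_0 = plaintext = 0xEA2
s_1 = Round(s_0, k_0) = 0x50E
s_2 = Round(s_1, k_1) = 0x83C
s_3 = Round(s_2, k_2) = 0x7B2
s_4 = Round(s_3, k_3) = 0x42A
s_5 = Round(s_4, k_4) = 0xA8A
s_6 = Round(s_5, k_5) = 0x920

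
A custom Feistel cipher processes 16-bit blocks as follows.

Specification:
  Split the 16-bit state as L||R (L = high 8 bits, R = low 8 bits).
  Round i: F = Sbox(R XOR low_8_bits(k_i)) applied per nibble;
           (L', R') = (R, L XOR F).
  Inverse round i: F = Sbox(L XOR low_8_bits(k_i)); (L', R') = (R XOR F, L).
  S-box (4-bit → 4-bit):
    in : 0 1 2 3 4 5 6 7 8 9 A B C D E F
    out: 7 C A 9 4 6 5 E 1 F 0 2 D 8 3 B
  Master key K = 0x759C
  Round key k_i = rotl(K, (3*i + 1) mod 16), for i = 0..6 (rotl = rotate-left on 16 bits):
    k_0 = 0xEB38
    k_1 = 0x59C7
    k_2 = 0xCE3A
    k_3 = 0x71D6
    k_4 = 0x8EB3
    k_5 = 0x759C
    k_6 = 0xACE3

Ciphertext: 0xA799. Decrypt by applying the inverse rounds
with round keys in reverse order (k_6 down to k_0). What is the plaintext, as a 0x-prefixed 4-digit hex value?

s_0 = ciphertext = 0xA799
s_1 = InvRound(s_0, k_6) = 0xDDA7
s_2 = InvRound(s_1, k_5) = 0xEBDD
s_3 = InvRound(s_2, k_4) = 0xBCEB
s_4 = InvRound(s_3, k_3) = 0xBBBC
s_5 = InvRound(s_4, k_2) = 0xA0BB
s_6 = InvRound(s_5, k_1) = 0xE5A0
s_7 = InvRound(s_6, k_0) = 0x28E5

0x28E5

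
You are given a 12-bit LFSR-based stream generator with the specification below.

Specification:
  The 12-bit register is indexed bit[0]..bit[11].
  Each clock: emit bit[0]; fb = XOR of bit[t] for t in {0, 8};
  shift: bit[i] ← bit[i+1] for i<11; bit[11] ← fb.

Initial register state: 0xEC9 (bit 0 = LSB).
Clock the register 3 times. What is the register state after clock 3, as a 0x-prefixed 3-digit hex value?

reg_0 = 0xEC9
clock 1: out=1, reg = 0xF64
clock 2: out=0, reg = 0xFB2
clock 3: out=0, reg = 0xFD9

0xFD9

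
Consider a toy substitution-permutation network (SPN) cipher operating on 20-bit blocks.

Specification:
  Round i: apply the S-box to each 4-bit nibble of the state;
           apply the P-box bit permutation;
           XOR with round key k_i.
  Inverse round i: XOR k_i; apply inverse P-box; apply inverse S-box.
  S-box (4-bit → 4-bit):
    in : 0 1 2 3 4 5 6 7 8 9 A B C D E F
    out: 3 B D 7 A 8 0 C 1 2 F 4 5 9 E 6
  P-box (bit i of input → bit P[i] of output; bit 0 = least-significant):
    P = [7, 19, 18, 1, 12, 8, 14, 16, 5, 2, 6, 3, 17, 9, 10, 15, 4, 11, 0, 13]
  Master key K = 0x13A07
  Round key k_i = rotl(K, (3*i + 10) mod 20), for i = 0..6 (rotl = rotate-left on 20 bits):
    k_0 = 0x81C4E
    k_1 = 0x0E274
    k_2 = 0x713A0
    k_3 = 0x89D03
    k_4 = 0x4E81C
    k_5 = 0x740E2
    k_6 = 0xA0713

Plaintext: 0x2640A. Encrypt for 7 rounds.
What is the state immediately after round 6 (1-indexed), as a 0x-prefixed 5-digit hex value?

0xC712C

s_0 = plaintext = 0x2640A
s_1 = Round(s_0, k_0) = 0x42DD1
s_2 = Round(s_1, k_1) = 0xB5EDE
s_3 = Round(s_2, k_2) = 0xA83EF
s_4 = Round(s_3, k_3) = 0x7F476
s_5 = Round(s_4, k_4) = 0x58E11
s_6 = Round(s_5, k_5) = 0xC712C
s_7 = Round(s_6, k_6) = 0xFD3AE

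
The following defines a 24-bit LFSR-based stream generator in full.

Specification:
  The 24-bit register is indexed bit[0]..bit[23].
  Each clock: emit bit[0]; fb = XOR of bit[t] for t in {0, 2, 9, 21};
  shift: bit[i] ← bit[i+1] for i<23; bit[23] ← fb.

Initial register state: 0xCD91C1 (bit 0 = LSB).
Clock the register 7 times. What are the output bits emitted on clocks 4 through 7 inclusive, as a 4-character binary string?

0001

reg_0 = 0xCD91C1
clock 1: out=1, reg = 0xE6C8E0
clock 2: out=0, reg = 0xF36470
clock 3: out=0, reg = 0xF9B238
clock 4: out=0, reg = 0x7CD91C
clock 5: out=0, reg = 0x3E6C8E
clock 6: out=0, reg = 0x1F3647
clock 7: out=1, reg = 0x8F9B23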